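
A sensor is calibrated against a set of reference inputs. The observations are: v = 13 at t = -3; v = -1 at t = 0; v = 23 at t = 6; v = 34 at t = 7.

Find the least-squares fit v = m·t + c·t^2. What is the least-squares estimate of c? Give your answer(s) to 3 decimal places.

Entries of XᵀX: Σt·t = 94, Σt·t^2 = 532, Σt^2·t^2 = 3778.
For Xᵀv: Σt·v = 337, Σt^2·v = 2611.
Eliminating c: 3778·(row 1) − 532·(row 2) gives 72108·m = 3778·337 − 532·2611 = -115866, so m = -6437/4006.
Then c = (2611 − 532·(-6437/4006))/3778 = 3675/4006.

c = 0.917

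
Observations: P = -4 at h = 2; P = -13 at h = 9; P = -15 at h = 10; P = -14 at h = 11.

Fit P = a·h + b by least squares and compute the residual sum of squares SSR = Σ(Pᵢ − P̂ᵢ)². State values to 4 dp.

Compute the Gram sums: Σh·h = 306, Σh = 32, Σ1 = 4.
For AᵀP: Σh·P = -429, ΣP = -46.
So AᵀA·[a, b]ᵀ = AᵀP: [[306, 32]; [32, 4]]·[a, b]ᵀ = [-429, -46]ᵀ.
Δ = 306·4 − 32² = 200.
a = ((-429)·4 − 32·(-46))/200 = -61/50; b = (306·(-46) − 32·(-429))/200 = -87/50.
Residuals: 9/50, -7/25, -53/50, 29/25; SSR = 129/50.

SSR = 2.5800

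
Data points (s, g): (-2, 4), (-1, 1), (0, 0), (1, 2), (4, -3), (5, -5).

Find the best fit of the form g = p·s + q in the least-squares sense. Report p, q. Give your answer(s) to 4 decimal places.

p = -1.1030, q = 1.1202

From the data, Σs·s = 47, Σs = 7, Σ1 = 6.
Moment sums: Σs·g = -44, Σg = -1.
Determinant 47·6 − 7² = 233.
p = ((-44)·6 − 7·(-1))/233 = -257/233; q = (47·(-1) − 7·(-44))/233 = 261/233.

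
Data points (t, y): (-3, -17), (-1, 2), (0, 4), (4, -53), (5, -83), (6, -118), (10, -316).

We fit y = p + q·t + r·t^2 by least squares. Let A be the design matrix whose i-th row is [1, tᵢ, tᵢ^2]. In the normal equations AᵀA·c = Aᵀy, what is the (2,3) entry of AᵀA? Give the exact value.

1377

Row 2 ↔ basis t, column 3 ↔ basis t^2, so (AᵀA)_{2,3} = Σᵢ (t)·(t^2) = (-3)·(9) + (-1)·(1) + (0)·(0) + (4)·(16) + (5)·(25) + (6)·(36) + (10)·(100) = 1377.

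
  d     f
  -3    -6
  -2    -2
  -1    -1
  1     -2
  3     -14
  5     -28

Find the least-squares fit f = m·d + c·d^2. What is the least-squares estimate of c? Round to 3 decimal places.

c = -0.964

AᵀA·[m, c]ᵀ = Aᵀf reads: 49·m + 117·c = -161;  117·m + 805·c = -891.
Eliminating c: 805·(row 1) − 117·(row 2) gives 25756·m = 805·(-161) − 117·(-891) = -25358, so m = -12679/12878.
Then c = ((-891) − 117·(-12679/12878))/805 = -12411/12878.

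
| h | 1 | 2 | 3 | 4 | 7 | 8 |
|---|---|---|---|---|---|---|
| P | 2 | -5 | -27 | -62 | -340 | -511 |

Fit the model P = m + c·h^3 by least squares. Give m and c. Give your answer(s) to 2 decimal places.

The normal system AᵀA·[m, c]ᵀ = AᵀP is [[6, 955]; [955, 384683]]·[m, c]ᵀ = [-943, -382987]ᵀ.
det = 6·384683 − 955² = 1396073.
m = ((-943)·384683 − 955·(-382987))/1396073 = 2996516/1396073; c = (6·(-382987) − 955·(-943))/1396073 = -1397357/1396073.

m = 2.15, c = -1.00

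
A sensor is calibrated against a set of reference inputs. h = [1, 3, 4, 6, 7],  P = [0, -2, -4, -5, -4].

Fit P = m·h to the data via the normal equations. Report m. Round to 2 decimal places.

Normal-equation sums: Σh·h = 111.
For XᵀP: Σh·P = -80.
m = (-80)/111 = -0.720721.

m = -0.72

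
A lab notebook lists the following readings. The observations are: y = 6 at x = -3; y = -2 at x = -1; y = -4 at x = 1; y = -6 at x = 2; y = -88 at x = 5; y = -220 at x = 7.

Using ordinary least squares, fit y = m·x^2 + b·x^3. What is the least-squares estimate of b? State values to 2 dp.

With design matrix M, MᵀM = [[3125, 19721]; [19721, 134069]] and Mᵀy = [-12956, -86672]ᵀ.
Determinant 3125·134069 − 19721² = 30047784.
m = ((-12956)·134069 − 19721·(-86672))/30047784 = -177817/192614; b = (3125·(-86672) − 19721·(-12956))/30047784 = -1278727/2503982.

b = -0.51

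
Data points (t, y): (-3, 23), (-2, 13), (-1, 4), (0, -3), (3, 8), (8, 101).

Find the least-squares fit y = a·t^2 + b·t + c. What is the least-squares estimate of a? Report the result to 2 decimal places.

Sums needed: Σt^2·t^2 = 4275, Σt^2·t = 503, Σt^2 = 87, Σt·t = 87, Σt = 5, Σ1 = 6.
And Σt^2·y = 6799, Σt·y = 733, Σy = 146.
AᵀA·[a, b, c]ᵀ = Aᵀy becomes [[4275, 503, 87]; [503, 87, 5]; [87, 5, 6]]·[a, b, c]ᵀ = [6799, 733, 146]ᵀ.
Solving the 3×3 system (Gaussian elimination) gives a = 13355/6888, b = -151/56, c = -5281/3444.

a = 1.94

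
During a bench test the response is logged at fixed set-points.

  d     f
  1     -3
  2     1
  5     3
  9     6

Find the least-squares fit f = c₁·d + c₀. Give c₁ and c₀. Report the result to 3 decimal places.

Sums needed: Σd·d = 111, Σd = 17, Σ1 = 4.
Right-hand side: Σd·f = 68, Σf = 7.
Eliminating c₀: 4·(row 1) − 17·(row 2) gives 155·c₁ = 4·68 − 17·7 = 153, so c₁ = 153/155.
Then c₀ = (7 − 17·(153/155))/4 = -379/155.

c₁ = 0.987, c₀ = -2.445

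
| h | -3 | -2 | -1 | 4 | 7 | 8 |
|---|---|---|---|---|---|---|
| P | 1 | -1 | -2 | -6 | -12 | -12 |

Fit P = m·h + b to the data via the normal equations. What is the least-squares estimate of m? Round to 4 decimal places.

Compute the Gram sums: Σh·h = 143, Σh = 13, Σ1 = 6.
For AᵀP: Σh·P = -203, ΣP = -32.
AᵀA·[m, b]ᵀ = AᵀP becomes [[143, 13]; [13, 6]]·[m, b]ᵀ = [-203, -32]ᵀ.
Eliminating b: 6·(row 1) − 13·(row 2) gives 689·m = 6·(-203) − 13·(-32) = -802, so m = -802/689.
Then b = ((-32) − 13·(-802/689))/6 = -149/53.

m = -1.1640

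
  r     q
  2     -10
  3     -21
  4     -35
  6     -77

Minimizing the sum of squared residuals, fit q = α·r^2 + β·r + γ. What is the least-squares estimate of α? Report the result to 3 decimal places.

The normal equations are: 1649·α + 315·β + 65·γ = -3561;  315·α + 65·β + 15·γ = -685;  65·α + 15·β + 4·γ = -143.
Row-reducing yields α = -91/44, β = -7/44, γ = -17/11.

α = -2.068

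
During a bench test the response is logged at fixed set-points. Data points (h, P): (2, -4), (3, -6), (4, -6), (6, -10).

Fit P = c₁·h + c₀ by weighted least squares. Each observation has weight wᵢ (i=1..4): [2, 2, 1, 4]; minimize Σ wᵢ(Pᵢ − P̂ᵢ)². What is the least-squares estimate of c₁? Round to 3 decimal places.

c₁ = -1.461

Sums needed: Σwᵢ·h·h = 186, Σwᵢ·h = 38, Σwᵢ·1 = 9.
For MᵀWP: Σwᵢ·h·P = -316, Σwᵢ·P = -66.
Eliminating c₀: 9·(row 1) − 38·(row 2) gives 230·c₁ = 9·(-316) − 38·(-66) = -336, so c₁ = -168/115.
Then c₀ = ((-66) − 38·(-168/115))/9 = -134/115.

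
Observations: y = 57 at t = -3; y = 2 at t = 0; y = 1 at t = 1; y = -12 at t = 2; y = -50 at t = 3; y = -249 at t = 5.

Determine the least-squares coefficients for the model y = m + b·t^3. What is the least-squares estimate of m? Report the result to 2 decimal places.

m = 3.14

From the data, Σ1 = 6, Σt^3 = 134, Σt^3·t^3 = 17148.
For Xᵀy: Σy = -251, Σt^3·y = -34109.
XᵀX·[m, b]ᵀ = Xᵀy becomes [[6, 134]; [134, 17148]]·[m, b]ᵀ = [-251, -34109]ᵀ.
det = 6·17148 − 134² = 84932.
m = ((-251)·17148 − 134·(-34109))/84932 = 7837/2498; b = (6·(-34109) − 134·(-251))/84932 = -2515/1249.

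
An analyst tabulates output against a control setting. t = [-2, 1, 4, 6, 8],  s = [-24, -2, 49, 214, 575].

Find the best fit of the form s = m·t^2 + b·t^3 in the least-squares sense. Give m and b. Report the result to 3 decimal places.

m = -3.024, b = 1.500

The normal equations are: 5665·m + 41537·b = 45190;  41537·m + 312961·b = 343950.
(Σt^2·t^2 = 5665, Σt^2·t^3 = 41537, Σt^3·t^3 = 312961, Σt^2·s = 45190, Σt^3·s = 343950.)
Δ = 5665·312961 − 41537² = 47601696.
m = (45190·312961 − 41537·343950)/47601696 = -17992945/5950212; b = (5665·343950 − 41537·45190)/47601696 = 8927465/5950212.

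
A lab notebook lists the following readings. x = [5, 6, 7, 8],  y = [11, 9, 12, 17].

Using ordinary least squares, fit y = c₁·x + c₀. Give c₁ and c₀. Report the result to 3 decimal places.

c₁ = 2.100, c₀ = -1.400

Setting ∂/∂c₁ … = 0 gives: 174·c₁ + 26·c₀ = 329;  26·c₁ + 4·c₀ = 49.
Eliminating c₀: 4·(row 1) − 26·(row 2) gives 20·c₁ = 4·329 − 26·49 = 42, so c₁ = 21/10.
Then c₀ = (49 − 26·(21/10))/4 = -7/5.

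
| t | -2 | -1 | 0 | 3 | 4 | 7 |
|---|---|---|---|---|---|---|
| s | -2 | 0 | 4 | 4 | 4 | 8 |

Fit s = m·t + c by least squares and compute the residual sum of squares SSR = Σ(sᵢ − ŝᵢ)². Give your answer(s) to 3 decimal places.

Sums needed: Σt·t = 79, Σt = 11, Σ1 = 6.
For Mᵀs: Σt·s = 88, Σs = 18.
Δ = 79·6 − 11² = 353.
m = (88·6 − 11·18)/353 = 330/353; c = (79·18 − 11·88)/353 = 454/353.
Residuals: -500/353, -124/353, 958/353, -32/353, -362/353, 60/353; SSR = 3736/353.

SSR = 10.584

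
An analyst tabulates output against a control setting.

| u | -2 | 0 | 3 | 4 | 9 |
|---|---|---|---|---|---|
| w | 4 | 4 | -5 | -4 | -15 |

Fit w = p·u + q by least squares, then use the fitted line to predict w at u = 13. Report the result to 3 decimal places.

Entries of MᵀM: Σu·u = 110, Σu = 14, Σ1 = 5.
For Mᵀw: Σu·w = -174, Σw = -16.
det = 110·5 − 14² = 354.
p = ((-174)·5 − 14·(-16))/354 = -323/177; q = (110·(-16) − 14·(-174))/354 = 338/177.
At u = 13: ŵ = (-323/177)·(13) + (338/177)·(1) = -1287/59.

ŵ = -21.814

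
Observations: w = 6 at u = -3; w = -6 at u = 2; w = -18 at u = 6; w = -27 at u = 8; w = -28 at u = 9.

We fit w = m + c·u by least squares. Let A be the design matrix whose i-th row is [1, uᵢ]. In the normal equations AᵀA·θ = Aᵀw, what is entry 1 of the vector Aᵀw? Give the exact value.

-73

Entry 1 ↔ basis 1, so (Aᵀw)_{1} = Σᵢ wᵢ = (1)·(6) + (1)·(-6) + (1)·(-18) + (1)·(-27) + (1)·(-28) = -73.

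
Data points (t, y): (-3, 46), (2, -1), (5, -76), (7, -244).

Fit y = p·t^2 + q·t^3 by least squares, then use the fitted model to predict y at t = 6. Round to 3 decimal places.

ŷ = -143.666

The normal equations are: 3123·p + 19721·q = -13446;  19721·p + 134067·q = -94442.
(Σt^2·t^2 = 3123, Σt^2·t^3 = 19721, Σt^3·t^3 = 134067, Σt^2·y = -13446, Σt^3·y = -94442.)
Determinant 3123·134067 − 19721² = 29773400.
p = ((-13446)·134067 − 19721·(-94442))/29773400 = 299129/148867; q = (3123·(-94442) − 19721·(-13446))/29773400 = -148869/148867.
At t = 6: ŷ = (299129/148867)·(36) + (-148869/148867)·(216) = -21387060/148867.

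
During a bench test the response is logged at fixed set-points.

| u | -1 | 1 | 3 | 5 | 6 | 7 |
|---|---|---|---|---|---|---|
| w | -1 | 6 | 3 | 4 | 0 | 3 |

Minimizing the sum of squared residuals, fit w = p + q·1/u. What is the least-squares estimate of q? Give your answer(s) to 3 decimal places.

Entries of XᵀX: Σ1 = 6, Σ1/u = 59/70, Σ1/u·1/u = 96989/44100.
And Σw = 15, Σ1/u·w = 323/35.
XᵀX·[p, q]ᵀ = Xᵀw becomes [[6, 59/70]; [59/70, 96989/44100]]·[p, q]ᵀ = [15, 323/35]ᵀ.
det = 6·(96989/44100) − (59/70)² = 36707/2940.
p = (15·(96989/44100) − (59/70)·(323/35))/(36707/2940) = 370603/183535; q = (6·(323/35) − (59/70)·15)/(36707/2940) = 125622/36707.

q = 3.422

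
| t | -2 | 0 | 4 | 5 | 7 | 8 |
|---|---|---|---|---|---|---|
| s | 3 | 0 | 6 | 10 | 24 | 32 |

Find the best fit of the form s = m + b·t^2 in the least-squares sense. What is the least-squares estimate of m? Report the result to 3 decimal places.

AᵀA·[m, b]ᵀ = Aᵀs reads: 6·m + 158·b = 75;  158·m + 7394·b = 3582.
(Σ1 = 6, Σt^2 = 158, Σt^2·t^2 = 7394, Σs = 75, Σt^2·s = 3582.)
Eliminating b: 7394·(row 1) − 158·(row 2) gives 19400·m = 7394·75 − 158·3582 = -11406, so m = -5703/9700.
Then b = (3582 − 158·(-5703/9700))/7394 = 4821/9700.

m = -0.588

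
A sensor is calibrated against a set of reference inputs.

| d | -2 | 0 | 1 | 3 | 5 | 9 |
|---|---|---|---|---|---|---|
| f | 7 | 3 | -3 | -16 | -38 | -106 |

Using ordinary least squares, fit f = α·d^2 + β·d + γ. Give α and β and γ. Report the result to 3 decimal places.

With design matrix A, AᵀA = [[7284, 874, 120]; [874, 120, 16]; [120, 16, 6]] and Aᵀf = [-9655, -1209, -153]ᵀ.
Inverting the 3×3 Gram matrix, [α, β, γ]ᵀ = [-99389/106170, -129227/35390, 314261/106170]ᵀ.

α = -0.936, β = -3.652, γ = 2.960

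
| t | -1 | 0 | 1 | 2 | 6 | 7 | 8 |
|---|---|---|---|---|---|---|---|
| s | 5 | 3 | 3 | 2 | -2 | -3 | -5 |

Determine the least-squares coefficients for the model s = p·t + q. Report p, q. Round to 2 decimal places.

Forming AᵀA = [[155, 23]; [23, 7]] and Aᵀs = [-71, 3]ᵀ gives AᵀA·[p, q]ᵀ = Aᵀs.
Δ = 155·7 − 23² = 556.
p = ((-71)·7 − 23·3)/556 = -283/278; q = (155·3 − 23·(-71))/556 = 1049/278.

p = -1.02, q = 3.77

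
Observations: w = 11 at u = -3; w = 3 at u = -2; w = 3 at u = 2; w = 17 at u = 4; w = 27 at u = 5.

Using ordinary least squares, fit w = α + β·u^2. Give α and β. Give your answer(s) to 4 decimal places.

α = -0.8879, β = 1.1283

From the data, Σ1 = 5, Σu^2 = 58, Σu^2·u^2 = 994.
Moment sums: Σw = 61, Σu^2·w = 1070.
So MᵀM·[α, β]ᵀ = Mᵀw: [[5, 58]; [58, 994]]·[α, β]ᵀ = [61, 1070]ᵀ.
Eliminating β: 994·(row 1) − 58·(row 2) gives 1606·α = 994·61 − 58·1070 = -1426, so α = -713/803.
Then β = (1070 − 58·(-713/803))/994 = 906/803.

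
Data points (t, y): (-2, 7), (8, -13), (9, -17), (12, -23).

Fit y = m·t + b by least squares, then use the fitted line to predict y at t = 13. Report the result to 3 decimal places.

ŷ = -24.847

The normal equations are: 293·m + 27·b = -547;  27·m + 4·b = -46.
Δ = 293·4 − 27² = 443.
m = ((-547)·4 − 27·(-46))/443 = -946/443; b = (293·(-46) − 27·(-547))/443 = 1291/443.
At t = 13: ŷ = (-946/443)·(13) + (1291/443)·(1) = -11007/443.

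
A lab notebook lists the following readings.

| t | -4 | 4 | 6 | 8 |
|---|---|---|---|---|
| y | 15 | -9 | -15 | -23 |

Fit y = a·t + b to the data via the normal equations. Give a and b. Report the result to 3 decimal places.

a = -3.108, b = 2.880

The normal system XᵀX·[a, b]ᵀ = Xᵀy is [[132, 14]; [14, 4]]·[a, b]ᵀ = [-370, -32]ᵀ.
Determinant 132·4 − 14² = 332.
a = ((-370)·4 − 14·(-32))/332 = -258/83; b = (132·(-32) − 14·(-370))/332 = 239/83.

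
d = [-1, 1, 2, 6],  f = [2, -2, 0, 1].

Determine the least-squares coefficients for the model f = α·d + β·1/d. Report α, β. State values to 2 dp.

α = 0.25, β = -2.12

The normal equations are: 42·α + 4·β = 2;  4·α + (41/18)·β = -23/6.
(Σd·d = 42, Σd·1/d = 4, Σ1/d·1/d = 41/18, Σd·f = 2, Σ1/d·f = -23/6.)
Δ = 42·(41/18) − 4² = 239/3.
α = (2·(41/18) − 4·(-23/6))/(239/3) = 179/717; β = (42·(-23/6) − 4·2)/(239/3) = -507/239.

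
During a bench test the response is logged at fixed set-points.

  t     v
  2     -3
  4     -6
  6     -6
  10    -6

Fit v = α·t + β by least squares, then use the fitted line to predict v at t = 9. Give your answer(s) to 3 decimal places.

Forming MᵀM = [[156, 22]; [22, 4]] and Mᵀv = [-126, -21]ᵀ gives MᵀM·[α, β]ᵀ = Mᵀv.
det = 156·4 − 22² = 140.
α = ((-126)·4 − 22·(-21))/140 = -3/10; β = (156·(-21) − 22·(-126))/140 = -18/5.
At t = 9: v̂ = (-3/10)·(9) + (-18/5)·(1) = -63/10.

v̂ = -6.300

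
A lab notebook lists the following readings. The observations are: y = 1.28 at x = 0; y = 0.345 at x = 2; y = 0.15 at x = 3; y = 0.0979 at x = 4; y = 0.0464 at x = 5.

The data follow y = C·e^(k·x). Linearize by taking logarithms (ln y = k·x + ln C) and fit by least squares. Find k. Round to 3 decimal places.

Taking logs, ln y = k·x + ln C, so regress ln y on x.
Σx = 14.0000, Σ(x)² = 54.0000, Σln y = -8.1087, Σx·ln y = -32.4673.
Normal system: [[54.0000, 14.0000]; [14.0000, 5]]·[k, ln C]ᵀ = [-32.4673, -8.1087]ᵀ.
Δ = 54.0000·5 − (14.0000)² = 74.0000; k = (-32.4673·5 − 14.0000·-8.1087)/74.0000 = -0.65965, ln C = (54.0000·-8.1087 − 14.0000·-32.4673)/74.0000 = 0.22528.

k = -0.660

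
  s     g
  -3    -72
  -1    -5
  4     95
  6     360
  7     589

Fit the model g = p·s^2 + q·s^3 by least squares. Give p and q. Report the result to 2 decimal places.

p = -2.04, q = 2.01

Setting ∂/∂p … = 0 gives: 4035·p + 25363·q = 42688;  25363·p + 169131·q = 287816.
(Σs^2·s^2 = 4035, Σs^2·s^3 = 25363, Σs^3·s^3 = 169131, Σs^2·g = 42688, Σs^3·g = 287816.)
det = 4035·169131 − 25363² = 39161816.
p = (42688·169131 − 25363·287816)/39161816 = -10001635/4895227; q = (4035·287816 − 25363·42688)/39161816 = 9830227/4895227.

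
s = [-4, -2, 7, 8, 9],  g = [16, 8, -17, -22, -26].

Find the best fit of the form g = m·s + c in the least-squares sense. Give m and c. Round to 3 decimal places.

Normal-equation sums: Σs·s = 214, Σs = 18, Σ1 = 5.
And Σs·g = -609, Σg = -41.
So MᵀM·[m, c]ᵀ = Mᵀg: [[214, 18]; [18, 5]]·[m, c]ᵀ = [-609, -41]ᵀ.
Δ = 214·5 − 18² = 746.
m = ((-609)·5 − 18·(-41))/746 = -2307/746; c = (214·(-41) − 18·(-609))/746 = 1094/373.

m = -3.092, c = 2.933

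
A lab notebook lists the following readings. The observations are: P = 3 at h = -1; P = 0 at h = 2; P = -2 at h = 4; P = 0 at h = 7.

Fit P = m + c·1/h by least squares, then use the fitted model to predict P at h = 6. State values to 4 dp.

P̂ = -0.2552

The normal system XᵀX·[m, c]ᵀ = XᵀP is [[4, -3/28]; [-3/28, 1045/784]]·[m, c]ᵀ = [1, -7/2]ᵀ.
Eliminating c: (1045/784)·(row 1) − (-3/28)·(row 2) gives (4171/784)·m = (1045/784)·1 − (-3/28)·(-7/2) = 751/784, so m = 751/4171.
Then c = ((-7/2) − (-3/28)·(751/4171))/(1045/784) = -10892/4171.
At h = 6: P̂ = (751/4171)·(1) + (-10892/4171)·(1/6) = -3193/12513.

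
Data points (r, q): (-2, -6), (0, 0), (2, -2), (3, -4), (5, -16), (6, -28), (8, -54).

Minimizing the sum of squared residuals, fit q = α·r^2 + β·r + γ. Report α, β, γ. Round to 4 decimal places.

Compute the Gram sums: Σr^2·r^2 = 6130, Σr^2·r = 880, Σr^2 = 142, Σr·r = 142, Σr = 22, Σ1 = 7.
Right-hand side: Σr^2·q = -4932, Σr·q = -684, Σq = -110.
Row-reducing yields α = -29188/28371, β = 14008/9457, γ = 14194/28371.

α = -1.0288, β = 1.4812, γ = 0.5003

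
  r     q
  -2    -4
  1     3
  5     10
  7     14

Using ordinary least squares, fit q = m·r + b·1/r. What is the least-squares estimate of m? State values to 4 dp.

Sums needed: Σr·r = 79, Σr·1/r = 4, Σ1/r·1/r = 6421/4900.
Right-hand side: Σr·q = 159, Σ1/r·q = 9.
Eliminating b: (6421/4900)·(row 1) − 4·(row 2) gives (428859/4900)·m = (6421/4900)·159 − 4·9 = 844539/4900, so m = 281513/142953.
Then b = (9 − 4·(281513/142953))/(6421/4900) = 122500/142953.

m = 1.9693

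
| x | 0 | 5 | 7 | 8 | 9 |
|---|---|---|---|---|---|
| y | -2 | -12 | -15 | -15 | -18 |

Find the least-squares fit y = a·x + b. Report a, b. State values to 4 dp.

a = -1.7205, b = -2.4213

The normal equations are: 219·a + 29·b = -447;  29·a + 5·b = -62.
(Σx·x = 219, Σx = 29, Σ1 = 5, Σx·y = -447, Σy = -62.)
det = 219·5 − 29² = 254.
a = ((-447)·5 − 29·(-62))/254 = -437/254; b = (219·(-62) − 29·(-447))/254 = -615/254.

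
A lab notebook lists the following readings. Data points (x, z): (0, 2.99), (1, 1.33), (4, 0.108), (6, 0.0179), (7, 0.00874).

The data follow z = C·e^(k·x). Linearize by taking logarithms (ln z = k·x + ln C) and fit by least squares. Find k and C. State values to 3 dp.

Taking logs, ln z = k·x + ln C, so regress ln z on x.
Σx = 18.0000, Σ(x)² = 102.0000, Σln z = -9.6080, Σx·ln z = -65.9340.
Normal system: [[102.0000, 18.0000]; [18.0000, 5]]·[k, ln C]ᵀ = [-65.9340, -9.6080]ᵀ.
Solving (det = 186.0000): k = -0.84261, ln C = 1.11182, so C = exp(1.11182) = 3.03988.

k = -0.843, C = 3.040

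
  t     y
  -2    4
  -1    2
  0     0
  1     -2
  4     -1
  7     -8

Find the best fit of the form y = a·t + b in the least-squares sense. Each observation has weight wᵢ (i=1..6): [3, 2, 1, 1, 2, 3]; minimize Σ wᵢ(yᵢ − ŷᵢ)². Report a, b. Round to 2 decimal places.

The normal equations are: 194·a + 22·b = -206;  22·a + 12·b = -12.
(Σwᵢ·t·t = 194, Σwᵢ·t = 22, Σwᵢ·1 = 12, Σwᵢ·t·y = -206, Σwᵢ·y = -12.)
Determinant 194·12 − 22² = 1844.
a = ((-206)·12 − 22·(-12))/1844 = -552/461; b = (194·(-12) − 22·(-206))/1844 = 551/461.

a = -1.20, b = 1.20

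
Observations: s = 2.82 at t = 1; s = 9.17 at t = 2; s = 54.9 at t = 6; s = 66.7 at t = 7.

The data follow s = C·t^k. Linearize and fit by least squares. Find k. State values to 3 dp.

k = 1.632

Taking logs, ln s = k·ln t + ln C, so regress ln s on ln t.
Σln t = 4.4308, Σ(ln t)² = 7.4774, Σln s = 11.4584, Σln t·ln s = 16.8861.
Normal system: [[7.4774, 4.4308]; [4.4308, 4]]·[k, ln C]ᵀ = [16.8861, 11.4584]ᵀ.
Solving (det = 10.2775): k = 1.63214, ln C = 1.05667.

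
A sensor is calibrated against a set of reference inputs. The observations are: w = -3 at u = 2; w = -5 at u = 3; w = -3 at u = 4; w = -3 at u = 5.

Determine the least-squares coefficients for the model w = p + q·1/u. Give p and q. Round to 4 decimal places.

Normal-equation sums: Σ1 = 4, Σ1/u = 77/60, Σ1/u·1/u = 1669/3600.
For Aᵀw: Σw = -14, Σ1/u·w = -271/60.
AᵀA·[p, q]ᵀ = Aᵀw becomes [[4, 77/60]; [77/60, 1669/3600]]·[p, q]ᵀ = [-14, -271/60]ᵀ.
det = 4·(1669/3600) − (77/60)² = 83/400.
p = ((-14)·(1669/3600) − (77/60)·(-271/60))/(83/400) = -833/249; q = (4·(-271/60) − (77/60)·(-14))/(83/400) = -40/83.

p = -3.3454, q = -0.4819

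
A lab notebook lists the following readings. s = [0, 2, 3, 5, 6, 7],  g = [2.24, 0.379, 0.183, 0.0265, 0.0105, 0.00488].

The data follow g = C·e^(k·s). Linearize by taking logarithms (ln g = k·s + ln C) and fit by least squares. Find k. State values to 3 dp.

Taking logs, ln g = k·s + ln C, so regress ln g on s.
Sums: Σs = 23.0000, Σ(s)² = 123.0000, Σln g = -15.3716, Σs·ln g = -89.7848.
Normal system: [[123.0000, 23.0000]; [23.0000, 6]]·[k, ln C]ᵀ = [-89.7848, -15.3716]ᵀ.
Slope k = (n·Σs·ln g − Σs·Σln g)/(n·Σ(s)² − (Σs)²) = (6·-89.7848 − 23.0000·-15.3716)/209.0000 = -0.88594; ln C = (Σln g − k·Σs)/n = 0.83418.

k = -0.886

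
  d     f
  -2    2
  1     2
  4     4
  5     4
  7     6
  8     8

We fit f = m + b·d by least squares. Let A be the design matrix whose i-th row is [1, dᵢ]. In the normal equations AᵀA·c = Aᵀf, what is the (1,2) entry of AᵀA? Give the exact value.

Row 1 ↔ basis 1, column 2 ↔ basis d, so (AᵀA)_{1,2} = Σᵢ d = (1)·(-2) + (1)·(1) + (1)·(4) + (1)·(5) + (1)·(7) + (1)·(8) = 23.

23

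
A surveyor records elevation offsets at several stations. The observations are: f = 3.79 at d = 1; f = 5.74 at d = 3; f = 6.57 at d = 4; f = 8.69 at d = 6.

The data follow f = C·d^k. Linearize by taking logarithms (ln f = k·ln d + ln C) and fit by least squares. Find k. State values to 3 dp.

k = 0.445

Let Y = ln f. Fitting Y = k·ln d + ln C by least squares:
Over the data: Σln d = 4.2767, Σ(ln d)² = 6.3392, Σln f = 7.1245, Σln d·ln f = 8.4036.
Normal system: [[6.3392, 4.2767]; [4.2767, 4]]·[k, ln C]ᵀ = [8.4036, 7.1245]ᵀ.
Solving (det = 7.0668): k = 0.44507, ln C = 1.30527.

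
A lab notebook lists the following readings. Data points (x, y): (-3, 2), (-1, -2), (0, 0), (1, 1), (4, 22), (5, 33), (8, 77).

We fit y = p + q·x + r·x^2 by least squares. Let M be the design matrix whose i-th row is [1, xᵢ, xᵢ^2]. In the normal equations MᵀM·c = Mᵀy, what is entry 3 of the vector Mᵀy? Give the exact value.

6122

Entry 3 ↔ basis x^2, so (Mᵀy)_{3} = Σᵢ (x^2)·yᵢ = (9)·(2) + (1)·(-2) + (0)·(0) + (1)·(1) + (16)·(22) + (25)·(33) + (64)·(77) = 6122.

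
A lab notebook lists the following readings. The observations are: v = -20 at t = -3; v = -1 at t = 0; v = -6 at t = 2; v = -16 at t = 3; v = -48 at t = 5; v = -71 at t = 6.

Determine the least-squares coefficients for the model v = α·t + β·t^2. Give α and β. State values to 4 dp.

α = 0.6556, β = -2.0642

With design matrix X, XᵀX = [[83, 349]; [349, 2099]] and Xᵀv = [-666, -4104]ᵀ.
det = 83·2099 − 349² = 52416.
α = ((-666)·2099 − 349·(-4104))/52416 = 1909/2912; β = (83·(-4104) − 349·(-666))/52416 = -6011/2912.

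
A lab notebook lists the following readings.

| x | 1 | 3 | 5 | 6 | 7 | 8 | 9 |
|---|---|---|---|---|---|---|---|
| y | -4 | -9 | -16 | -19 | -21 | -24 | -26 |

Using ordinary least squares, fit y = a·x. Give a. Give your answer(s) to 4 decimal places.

a = -3.0113

AᵀA·[a]ᵀ = Aᵀy reads: 265·a = -798.
a = (-798)/265 = -3.01132.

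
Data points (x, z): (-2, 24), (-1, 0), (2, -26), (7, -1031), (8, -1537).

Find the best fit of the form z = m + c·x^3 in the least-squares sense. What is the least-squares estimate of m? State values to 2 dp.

m = -1.71

Setting ∂/∂m … = 0 gives: 5·m + 854·c = -2570;  854·m + 379922·c = -1140977.
(Σ1 = 5, Σx^3 = 854, Σx^3·x^3 = 379922, Σz = -2570, Σx^3·z = -1140977.)
Δ = 5·379922 − 854² = 1170294.
m = ((-2570)·379922 − 854·(-1140977))/1170294 = -334197/195049; c = (5·(-1140977) − 854·(-2570))/1170294 = -1170035/390098.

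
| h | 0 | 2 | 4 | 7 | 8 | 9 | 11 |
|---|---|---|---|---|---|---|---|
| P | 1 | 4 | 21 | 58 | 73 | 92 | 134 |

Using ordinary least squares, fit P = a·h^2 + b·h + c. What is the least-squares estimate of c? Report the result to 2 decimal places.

Setting ∂/∂a … = 0 gives: 27971·a + 2987·b + 335·c = 31532;  2987·a + 335·b + 41·c = 3384;  335·a + 41·b + 7·c = 383.
(Σh^2·h^2 = 27971, Σh^2·h = 2987, Σh^2 = 335, Σh·h = 335, Σh = 41, Σ1 = 7, Σh^2·P = 31532, Σh·P = 3384, ΣP = 383.)
Row-reducing yields a = 291559/287538, b = 18103/16914, c = -3881/47923.

c = -0.08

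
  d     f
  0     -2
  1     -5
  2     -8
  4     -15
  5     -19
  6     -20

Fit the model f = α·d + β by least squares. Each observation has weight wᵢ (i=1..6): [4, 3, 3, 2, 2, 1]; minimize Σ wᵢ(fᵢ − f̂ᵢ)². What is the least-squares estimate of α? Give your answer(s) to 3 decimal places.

XᵀWX·[α, β]ᵀ = XᵀWf reads: 133·α + 33·β = -493;  33·α + 15·β = -135.
(Σwᵢ·d·d = 133, Σwᵢ·d = 33, Σwᵢ·1 = 15, Σwᵢ·d·f = -493, Σwᵢ·f = -135.)
det = 133·15 − 33² = 906.
α = ((-493)·15 − 33·(-135))/906 = -490/151; β = (133·(-135) − 33·(-493))/906 = -281/151.

α = -3.245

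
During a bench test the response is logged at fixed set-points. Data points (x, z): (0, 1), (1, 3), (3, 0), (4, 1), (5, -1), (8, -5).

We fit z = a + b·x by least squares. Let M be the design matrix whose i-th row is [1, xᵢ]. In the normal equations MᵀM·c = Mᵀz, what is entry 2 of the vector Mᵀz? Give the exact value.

-38

Entry 2 ↔ basis x, so (Mᵀz)_{2} = Σᵢ (x)·zᵢ = (0)·(1) + (1)·(3) + (3)·(0) + (4)·(1) + (5)·(-1) + (8)·(-5) = -38.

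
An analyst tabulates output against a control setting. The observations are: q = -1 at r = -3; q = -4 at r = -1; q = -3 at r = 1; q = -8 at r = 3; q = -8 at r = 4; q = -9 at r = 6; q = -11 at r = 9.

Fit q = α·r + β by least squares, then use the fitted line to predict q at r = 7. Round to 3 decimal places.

The normal system MᵀM·[α, β]ᵀ = Mᵀq is [[153, 19]; [19, 7]]·[α, β]ᵀ = [-205, -44]ᵀ.
Δ = 153·7 − 19² = 710.
α = ((-205)·7 − 19·(-44))/710 = -599/710; β = (153·(-44) − 19·(-205))/710 = -2837/710.
At r = 7: q̂ = (-599/710)·(7) + (-2837/710)·(1) = -703/71.

q̂ = -9.901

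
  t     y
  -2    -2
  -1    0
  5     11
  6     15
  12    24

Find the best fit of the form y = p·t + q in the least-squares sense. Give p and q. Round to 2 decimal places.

p = 1.88, q = 2.06

The normal equations are: 210·p + 20·q = 437;  20·p + 5·q = 48.
(Σt·t = 210, Σt = 20, Σ1 = 5, Σt·y = 437, Σy = 48.)
Eliminating q: 5·(row 1) − 20·(row 2) gives 650·p = 5·437 − 20·48 = 1225, so p = 49/26.
Then q = (48 − 20·(49/26))/5 = 134/65.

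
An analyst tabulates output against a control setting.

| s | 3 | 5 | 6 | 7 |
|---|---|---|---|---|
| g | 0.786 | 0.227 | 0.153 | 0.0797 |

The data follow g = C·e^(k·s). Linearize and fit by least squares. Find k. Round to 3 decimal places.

k = -0.563

Let Y = ln g. Fitting Y = k·s + ln C by least squares:
Σs = 21.0000, Σ(s)² = 119.0000, Σln g = -6.1304, Σs·ln g = -37.1067.
Equations: 119.0000·k + 21.0000·ln C = -37.1067;  21.0000·k + 4·ln C = -6.1304.
Solving (det = 35.0000): k = -0.56252, ln C = 1.42065.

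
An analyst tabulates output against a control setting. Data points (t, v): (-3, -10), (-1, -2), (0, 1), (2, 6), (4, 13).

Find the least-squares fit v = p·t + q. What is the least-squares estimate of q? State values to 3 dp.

q = 0.329

Sums needed: Σt·t = 30, Σt = 2, Σ1 = 5.
For Xᵀv: Σt·v = 96, Σv = 8.
Normal equations: [[30, 2]; [2, 5]]·[p, q]ᵀ = [96, 8]ᵀ.
Eliminating q: 5·(row 1) − 2·(row 2) gives 146·p = 5·96 − 2·8 = 464, so p = 232/73.
Then q = (8 − 2·(232/73))/5 = 24/73.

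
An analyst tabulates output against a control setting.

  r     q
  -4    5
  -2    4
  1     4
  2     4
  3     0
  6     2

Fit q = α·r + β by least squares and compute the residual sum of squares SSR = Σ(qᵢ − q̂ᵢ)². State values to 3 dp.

The normal equations are: 70·α + 6·β = -4;  6·α + 6·β = 19.
Δ = 70·6 − 6² = 384.
α = ((-4)·6 − 6·19)/384 = -23/64; β = (70·19 − 6·(-4))/384 = 677/192.
Residuals: 7/192, -47/192, 5/6, 229/192, -235/96, 121/192; SSR = 1645/192.

SSR = 8.568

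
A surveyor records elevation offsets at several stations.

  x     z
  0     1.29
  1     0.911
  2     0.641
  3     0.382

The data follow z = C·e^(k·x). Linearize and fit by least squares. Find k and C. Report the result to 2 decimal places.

With ln zᵢ as the transformed response and xᵢ as the regressor:
AᵀA = [[14.0000, 6.0000]; [6.0000, 4]], rhs = [-3.8697, -1.2456]ᵀ  (here Σx = 6.0000, Σ(x)² = 14.0000, Σln z = -1.2456, Σx·ln z = -3.8697).
Slope k = (n·Σx·ln z − Σx·Σln z)/(n·Σ(x)² − (Σx)²) = (4·-3.8697 − 6.0000·-1.2456)/20.0000 = -0.40024; ln C = (Σln z − k·Σx)/n = 0.28896, so C = exp(0.28896) = 1.33504.

k = -0.40, C = 1.34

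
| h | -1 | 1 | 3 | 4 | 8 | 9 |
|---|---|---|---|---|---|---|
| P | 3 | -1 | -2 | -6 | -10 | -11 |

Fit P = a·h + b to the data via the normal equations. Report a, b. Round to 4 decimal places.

a = -1.3816, b = 1.0263

From the data, Σh·h = 172, Σh = 24, Σ1 = 6.
For MᵀP: Σh·P = -213, ΣP = -27.
Normal equations: [[172, 24]; [24, 6]]·[a, b]ᵀ = [-213, -27]ᵀ.
det = 172·6 − 24² = 456.
a = ((-213)·6 − 24·(-27))/456 = -105/76; b = (172·(-27) − 24·(-213))/456 = 39/38.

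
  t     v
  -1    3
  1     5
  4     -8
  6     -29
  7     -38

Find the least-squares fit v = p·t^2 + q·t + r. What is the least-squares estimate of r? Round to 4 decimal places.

From the data, Σt^2·t^2 = 3955, Σt^2·t = 623, Σt^2 = 103, Σt·t = 103, Σt = 17, Σ1 = 5.
Moment sums: Σt^2·v = -3026, Σt·v = -470, Σv = -67.
Solving the 3×3 system (Gaussian elimination) gives p = -20795/21102, q = 12433/21102, r = 17223/3517.

r = 4.8971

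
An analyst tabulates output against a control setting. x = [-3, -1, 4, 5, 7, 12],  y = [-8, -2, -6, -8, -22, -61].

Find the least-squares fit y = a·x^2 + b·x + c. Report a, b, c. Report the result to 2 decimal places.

a = -0.48, b = 0.68, c = -1.24

With design matrix M, MᵀM = [[24100, 2232, 244]; [2232, 244, 24]; [244, 24, 6]] and Mᵀy = [-10232, -924, -107]ᵀ.
Solving the 3×3 system (Gaussian elimination) gives a = -92761/195266, b = 66405/97633, c = -241203/195266.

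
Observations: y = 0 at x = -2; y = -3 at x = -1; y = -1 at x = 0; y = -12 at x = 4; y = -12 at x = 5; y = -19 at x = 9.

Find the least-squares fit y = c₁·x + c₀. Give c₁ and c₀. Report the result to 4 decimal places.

c₁ = -1.7709, c₀ = -3.4060

Setting ∂/∂c₁ … = 0 gives: 127·c₁ + 15·c₀ = -276;  15·c₁ + 6·c₀ = -47.
(Σx·x = 127, Σx = 15, Σ1 = 6, Σx·y = -276, Σy = -47.)
Eliminating c₀: 6·(row 1) − 15·(row 2) gives 537·c₁ = 6·(-276) − 15·(-47) = -951, so c₁ = -317/179.
Then c₀ = ((-47) − 15·(-317/179))/6 = -1829/537.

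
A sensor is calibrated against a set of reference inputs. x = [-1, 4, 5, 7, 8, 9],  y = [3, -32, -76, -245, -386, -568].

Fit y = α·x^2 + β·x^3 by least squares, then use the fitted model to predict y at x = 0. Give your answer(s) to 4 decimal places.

ŷ = 0.0000

Normal-equation sums: Σx^2·x^2 = 13940, Σx^2·x^3 = 112772, Σx^3·x^3 = 930956.
For Aᵀy: Σx^2·y = -85126, Σx^3·y = -707290.
det = 13940·930956 − 112772² = 260002656.
α = ((-85126)·930956 − 112772·(-707290))/260002656 = 5353619/2708361; β = (13940·(-707290) − 112772·(-85126))/260002656 = -5412361/5416722.
At x = 0: ŷ = (5353619/2708361)·(0) + (-5412361/5416722)·(0) = 0.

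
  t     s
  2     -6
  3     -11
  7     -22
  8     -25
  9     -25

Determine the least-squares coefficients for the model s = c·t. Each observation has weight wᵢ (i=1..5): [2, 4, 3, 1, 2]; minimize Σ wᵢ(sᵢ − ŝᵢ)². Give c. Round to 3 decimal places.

Forming MᵀWM = [[417]] and MᵀWs = [-1268]ᵀ gives MᵀWM·[c]ᵀ = MᵀWs.
Hence c = -1268 / 417 ≈ -3.04077.

c = -3.041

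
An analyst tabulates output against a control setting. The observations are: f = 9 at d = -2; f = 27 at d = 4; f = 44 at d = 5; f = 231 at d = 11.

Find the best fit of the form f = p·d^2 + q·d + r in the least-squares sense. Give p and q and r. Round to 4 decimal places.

p = 2.0119, q = -1.0307, r = -1.1060

XᵀX·[p, q, r]ᵀ = Xᵀf reads: 15538·p + 1512·q + 166·r = 29519;  1512·p + 166·q + 18·r = 2851;  166·p + 18·q + 4·r = 311.
(Σd^2·d^2 = 15538, Σd^2·d = 1512, Σd^2 = 166, Σd·d = 166, Σd = 18, Σ1 = 4, Σd^2·f = 29519, Σd·f = 2851, Σf = 311.)
Inverting the 3×3 Gram matrix, [p, q, r]ᵀ = [169/84, -2453/2380, -7897/7140]ᵀ.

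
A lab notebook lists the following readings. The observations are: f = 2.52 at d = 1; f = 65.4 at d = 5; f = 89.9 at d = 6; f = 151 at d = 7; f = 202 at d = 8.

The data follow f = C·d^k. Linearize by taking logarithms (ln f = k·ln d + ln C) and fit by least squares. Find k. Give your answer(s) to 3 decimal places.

Let Y = ln f. Fitting Y = k·ln d + ln C by least squares:
Σln d = 7.4265, Σ(ln d)² = 13.9113, Σln f = 19.9290, Σln d·ln f = 35.5903.
Equations: 13.9113·k + 7.4265·ln C = 35.5903;  7.4265·k + 5·ln C = 19.9290.
Δ = 13.9113·5 − (7.4265)² = 14.4030; k = (35.5903·5 − 7.4265·19.9290)/14.4030 = 2.07925, ln C = (13.9113·19.9290 − 7.4265·35.5903)/14.4030 = 0.89748.

k = 2.079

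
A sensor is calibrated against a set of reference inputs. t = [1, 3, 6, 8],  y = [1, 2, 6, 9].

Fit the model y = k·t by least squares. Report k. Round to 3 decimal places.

Compute the Gram sums: Σt·t = 110.
Moment sums: Σt·y = 115.
MᵀM·[k]ᵀ = Mᵀy becomes [[110]]·[k]ᵀ = [115]ᵀ.
k = 115/110 = 1.04545.

k = 1.045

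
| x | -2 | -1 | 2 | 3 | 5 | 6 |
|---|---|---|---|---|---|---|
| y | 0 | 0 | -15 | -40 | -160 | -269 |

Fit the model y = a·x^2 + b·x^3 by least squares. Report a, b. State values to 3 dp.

a = -1.580, b = -0.977

From the data, Σx^2·x^2 = 2035, Σx^2·x^3 = 11143, Σx^3·x^3 = 63139.
Moment sums: Σx^2·y = -14104, Σx^3·y = -79304.
Normal equations: [[2035, 11143]; [11143, 63139]]·[a, b]ᵀ = [-14104, -79304]ᵀ.
Δ = 2035·63139 − 11143² = 4321416.
a = ((-14104)·63139 − 11143·(-79304))/4321416 = -853498/540177; b = (2035·(-79304) − 11143·(-14104))/4321416 = -47986/49107.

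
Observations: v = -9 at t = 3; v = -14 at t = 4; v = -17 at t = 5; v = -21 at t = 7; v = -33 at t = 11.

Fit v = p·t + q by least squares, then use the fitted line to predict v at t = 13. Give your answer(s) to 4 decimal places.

MᵀM·[p, q]ᵀ = Mᵀv reads: 220·p + 30·q = -678;  30·p + 5·q = -94.
Determinant 220·5 − 30² = 200.
p = ((-678)·5 − 30·(-94))/200 = -57/20; q = (220·(-94) − 30·(-678))/200 = -17/10.
At t = 13: v̂ = (-57/20)·(13) + (-17/10)·(1) = -155/4.

v̂ = -38.7500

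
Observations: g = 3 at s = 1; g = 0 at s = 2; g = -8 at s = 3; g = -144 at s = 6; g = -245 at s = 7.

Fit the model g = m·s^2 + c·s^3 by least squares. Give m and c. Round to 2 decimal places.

m = 2.13, c = -1.02

From the data, Σs^2·s^2 = 3795, Σs^2·s^3 = 24859, Σs^3·s^3 = 165099.
Right-hand side: Σs^2·g = -17258, Σs^3·g = -115352.
Eliminating c: 165099·(row 1) − 24859·(row 2) gives 8580824·m = 165099·(-17258) − 24859·(-115352) = 18256826, so m = 1304059/612916.
Then c = ((-115352) − 24859·(1304059/612916))/165099 = -624587/612916.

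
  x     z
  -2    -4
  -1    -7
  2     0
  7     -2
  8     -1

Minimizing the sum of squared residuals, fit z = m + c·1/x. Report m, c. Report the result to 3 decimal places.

m = -2.130, c = 4.577

Entries of MᵀM: Σ1 = 5, Σ1/x = -41/56, Σ1/x·1/x = 4817/3136.
For Mᵀz: Σz = -14, Σ1/x·z = 481/56.
Normal equations: [[5, -41/56]; [-41/56, 4817/3136]]·[m, c]ᵀ = [-14, 481/56]ᵀ.
Δ = 5·(4817/3136) − (-41/56)² = 5601/784.
m = ((-14)·(4817/3136) − (-41/56)·(481/56))/(5601/784) = -47717/22404; c = (5·(481/56) − (-41/56)·(-14))/(5601/784) = 25634/5601.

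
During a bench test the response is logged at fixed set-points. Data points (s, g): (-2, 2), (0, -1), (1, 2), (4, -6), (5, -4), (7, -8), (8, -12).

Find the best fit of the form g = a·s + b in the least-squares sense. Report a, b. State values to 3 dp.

a = -1.310, b = 0.447

Entries of XᵀX: Σs·s = 159, Σs = 23, Σ1 = 7.
For Xᵀg: Σs·g = -198, Σg = -27.
Normal equations: [[159, 23]; [23, 7]]·[a, b]ᵀ = [-198, -27]ᵀ.
Δ = 159·7 − 23² = 584.
a = ((-198)·7 − 23·(-27))/584 = -765/584; b = (159·(-27) − 23·(-198))/584 = 261/584.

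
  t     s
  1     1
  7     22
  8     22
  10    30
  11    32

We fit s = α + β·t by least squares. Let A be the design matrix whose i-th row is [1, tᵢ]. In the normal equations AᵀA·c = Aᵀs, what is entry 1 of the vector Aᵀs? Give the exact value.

107

Entry 1 ↔ basis 1, so (Aᵀs)_{1} = Σᵢ sᵢ = (1)·(1) + (1)·(22) + (1)·(22) + (1)·(30) + (1)·(32) = 107.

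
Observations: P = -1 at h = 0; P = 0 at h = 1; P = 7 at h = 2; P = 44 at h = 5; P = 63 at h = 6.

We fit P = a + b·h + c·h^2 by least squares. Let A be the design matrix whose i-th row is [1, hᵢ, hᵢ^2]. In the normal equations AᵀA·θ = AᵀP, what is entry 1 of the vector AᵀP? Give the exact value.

113

Entry 1 ↔ basis 1, so (AᵀP)_{1} = Σᵢ Pᵢ = (1)·(-1) + (1)·(0) + (1)·(7) + (1)·(44) + (1)·(63) = 113.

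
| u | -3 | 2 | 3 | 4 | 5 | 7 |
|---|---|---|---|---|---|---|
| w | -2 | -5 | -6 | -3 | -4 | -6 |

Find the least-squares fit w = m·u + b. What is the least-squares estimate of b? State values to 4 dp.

Setting ∂/∂m … = 0 gives: 112·m + 18·b = -96;  18·m + 6·b = -26.
(Σu·u = 112, Σu = 18, Σ1 = 6, Σu·w = -96, Σw = -26.)
Determinant 112·6 − 18² = 348.
m = ((-96)·6 − 18·(-26))/348 = -9/29; b = (112·(-26) − 18·(-96))/348 = -296/87.

b = -3.4023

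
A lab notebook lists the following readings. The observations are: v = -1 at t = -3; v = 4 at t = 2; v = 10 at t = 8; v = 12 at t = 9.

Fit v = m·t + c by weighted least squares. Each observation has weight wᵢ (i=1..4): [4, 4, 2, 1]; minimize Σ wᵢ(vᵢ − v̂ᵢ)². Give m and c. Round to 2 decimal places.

m = 1.03, c = 2.03

Entries of AᵀWA: Σwᵢ·t·t = 261, Σwᵢ·t = 21, Σwᵢ·1 = 11.
And Σwᵢ·t·v = 312, Σwᵢ·v = 44.
AᵀWA·[m, c]ᵀ = AᵀWv becomes [[261, 21]; [21, 11]]·[m, c]ᵀ = [312, 44]ᵀ.
Δ = 261·11 − 21² = 2430.
m = (312·11 − 21·44)/2430 = 418/405; c = (261·44 − 21·312)/2430 = 274/135.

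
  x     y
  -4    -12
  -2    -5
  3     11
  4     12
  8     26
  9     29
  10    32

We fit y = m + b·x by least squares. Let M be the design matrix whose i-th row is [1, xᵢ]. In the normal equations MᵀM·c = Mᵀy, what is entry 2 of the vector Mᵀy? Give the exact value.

928

Entry 2 ↔ basis x, so (Mᵀy)_{2} = Σᵢ (x)·yᵢ = (-4)·(-12) + (-2)·(-5) + (3)·(11) + (4)·(12) + (8)·(26) + (9)·(29) + (10)·(32) = 928.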